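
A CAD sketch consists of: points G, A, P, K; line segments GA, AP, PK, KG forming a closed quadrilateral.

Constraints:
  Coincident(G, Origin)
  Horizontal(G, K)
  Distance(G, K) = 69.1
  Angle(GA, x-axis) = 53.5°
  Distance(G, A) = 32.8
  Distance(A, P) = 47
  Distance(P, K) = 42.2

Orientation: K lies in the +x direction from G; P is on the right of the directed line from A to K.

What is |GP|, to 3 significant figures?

36.8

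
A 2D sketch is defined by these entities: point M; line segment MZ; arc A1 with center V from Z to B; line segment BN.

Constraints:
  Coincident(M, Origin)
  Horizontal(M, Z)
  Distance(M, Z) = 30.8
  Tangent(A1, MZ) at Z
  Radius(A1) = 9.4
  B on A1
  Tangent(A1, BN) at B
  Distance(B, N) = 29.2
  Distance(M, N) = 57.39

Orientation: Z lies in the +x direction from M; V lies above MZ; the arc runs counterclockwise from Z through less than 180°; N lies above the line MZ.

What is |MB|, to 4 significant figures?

40.97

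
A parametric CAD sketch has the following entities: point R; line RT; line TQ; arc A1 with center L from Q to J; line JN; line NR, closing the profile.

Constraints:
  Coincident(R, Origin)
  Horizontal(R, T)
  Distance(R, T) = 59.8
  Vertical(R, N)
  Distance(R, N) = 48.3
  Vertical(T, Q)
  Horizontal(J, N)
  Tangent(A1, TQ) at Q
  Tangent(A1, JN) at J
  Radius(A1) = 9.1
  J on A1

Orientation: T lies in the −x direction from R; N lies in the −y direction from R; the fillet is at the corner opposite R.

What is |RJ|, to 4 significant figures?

70.02

R is at the origin; RT is horizontal with |RT| = 59.8 and T on the −x side, so T = (-59.80, 0.000). RN is vertical with |RN| = 48.3 and N on the −y side, so N = (0.000, -48.30). The virtual corner opposite R is at (-59.80, -48.30). A1 meets TQ tangentially, so LQ is at right angles to TQ and A1 meets JN tangentially, so LJ is at right angles to JN, with radius 9.1, so the center L sits 9.1 in from both sides at L = (-50.70, -39.20). That places the tangent points at Q = (-59.80, -39.20) on TQ and J = (-50.70, -48.30) on JN. Then |RJ| = |J − R| = 70.02.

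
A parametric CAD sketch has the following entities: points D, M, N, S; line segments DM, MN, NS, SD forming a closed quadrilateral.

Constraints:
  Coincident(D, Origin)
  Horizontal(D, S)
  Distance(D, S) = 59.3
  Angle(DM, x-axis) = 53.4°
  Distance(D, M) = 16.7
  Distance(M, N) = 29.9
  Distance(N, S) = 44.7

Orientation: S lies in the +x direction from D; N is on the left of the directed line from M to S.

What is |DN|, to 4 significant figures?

46.49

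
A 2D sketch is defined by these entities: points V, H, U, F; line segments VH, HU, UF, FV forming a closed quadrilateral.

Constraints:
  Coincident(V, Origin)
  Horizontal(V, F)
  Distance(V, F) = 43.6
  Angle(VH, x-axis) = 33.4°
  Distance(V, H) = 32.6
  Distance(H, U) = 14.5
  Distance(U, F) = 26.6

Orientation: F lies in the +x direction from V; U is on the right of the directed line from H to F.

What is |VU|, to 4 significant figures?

19.16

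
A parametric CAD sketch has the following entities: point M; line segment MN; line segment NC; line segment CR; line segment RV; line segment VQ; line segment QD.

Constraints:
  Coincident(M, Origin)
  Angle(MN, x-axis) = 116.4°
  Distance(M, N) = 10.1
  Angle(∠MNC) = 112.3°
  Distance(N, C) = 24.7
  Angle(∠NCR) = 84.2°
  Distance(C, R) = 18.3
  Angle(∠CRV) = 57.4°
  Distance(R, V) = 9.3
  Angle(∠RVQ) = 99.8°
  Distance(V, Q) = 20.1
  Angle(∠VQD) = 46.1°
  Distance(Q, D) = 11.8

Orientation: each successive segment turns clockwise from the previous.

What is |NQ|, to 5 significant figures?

25.719

M is at the origin; MN runs at 116.4° with length 10.1, so N = (-4.4908, 9.0467). ∠MNC = 112.3° gives NC at 48.700° from the x-axis; with |NC| = 24.7, C = (11.811, 27.603). ∠NCR = 84.2° gives CR at -47.100° from the x-axis; with |CR| = 18.3, R = (24.268, 14.197). ∠CRV = 57.4° gives RV at -169.70° from the x-axis; with |RV| = 9.3, V = (15.118, 12.535). ∠RVQ = 99.8° gives VQ at 110.10° from the x-axis; with |VQ| = 20.1, Q = (8.2107, 31.410). Then |NQ| = |Q − N| = 25.719.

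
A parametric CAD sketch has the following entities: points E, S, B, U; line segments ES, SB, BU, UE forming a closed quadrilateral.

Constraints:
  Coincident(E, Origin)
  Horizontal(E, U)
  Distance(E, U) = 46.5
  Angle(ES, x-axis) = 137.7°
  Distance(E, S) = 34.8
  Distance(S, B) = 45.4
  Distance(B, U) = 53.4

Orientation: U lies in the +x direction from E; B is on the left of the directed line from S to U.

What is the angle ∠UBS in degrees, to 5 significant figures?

100.15°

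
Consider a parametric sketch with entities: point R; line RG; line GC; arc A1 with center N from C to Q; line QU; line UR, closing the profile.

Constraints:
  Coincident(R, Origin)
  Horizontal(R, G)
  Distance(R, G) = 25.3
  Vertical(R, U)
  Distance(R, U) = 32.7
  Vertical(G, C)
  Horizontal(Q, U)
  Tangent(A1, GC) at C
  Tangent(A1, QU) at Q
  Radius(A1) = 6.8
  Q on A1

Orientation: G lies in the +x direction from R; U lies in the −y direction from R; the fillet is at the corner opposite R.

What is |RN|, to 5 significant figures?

31.829

R is at the origin; RG is horizontal with |RG| = 25.3 and G on the +x side, so G = (25.300, 0.0000). R and U share the same x with |RU| = 32.7 and U on the −y side, so U = (0.0000, -32.700). The virtual corner opposite R is at (25.300, -32.700). The tangent condition forces NC to be normal to GC and A1 meets QU tangentially, so NQ is at right angles to QU, with radius 6.8, so the center N sits 6.8 in from both sides at N = (18.500, -25.900). Then |RN| = |N − R| = 31.829.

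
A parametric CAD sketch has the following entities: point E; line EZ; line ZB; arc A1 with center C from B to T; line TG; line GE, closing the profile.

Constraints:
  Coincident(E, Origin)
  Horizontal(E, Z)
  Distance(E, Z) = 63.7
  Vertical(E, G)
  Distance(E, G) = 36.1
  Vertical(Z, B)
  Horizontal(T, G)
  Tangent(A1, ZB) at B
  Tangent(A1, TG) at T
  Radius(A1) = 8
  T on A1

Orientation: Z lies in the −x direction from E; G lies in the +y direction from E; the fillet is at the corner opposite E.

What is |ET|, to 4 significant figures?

66.38

E is at the origin; EZ is horizontal with |EZ| = 63.7 and Z on the −x side, so Z = (-63.70, 0.000). E and G share the same x with |EG| = 36.1 and G on the +y side, so G = (0.000, 36.10). The virtual corner opposite E is at (-63.70, 36.10). The tangent condition forces CB to be normal to ZB and tangency of A1 to TG means the radius CT is perpendicular to TG, with radius 8.0, so the center C sits 8.0 in from both sides at C = (-55.70, 28.10). That places the tangent points at B = (-63.70, 28.10) on ZB and T = (-55.70, 36.10) on TG. Then |ET| = |T − E| = 66.38.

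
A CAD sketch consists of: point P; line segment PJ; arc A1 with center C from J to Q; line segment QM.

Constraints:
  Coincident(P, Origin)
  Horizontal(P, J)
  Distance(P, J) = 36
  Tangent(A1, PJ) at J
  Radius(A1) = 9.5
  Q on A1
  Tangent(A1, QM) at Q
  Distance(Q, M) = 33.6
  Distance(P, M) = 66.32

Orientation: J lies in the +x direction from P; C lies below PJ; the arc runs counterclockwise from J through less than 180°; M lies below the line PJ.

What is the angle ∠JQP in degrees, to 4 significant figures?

83.75°

Checks: |CQ| = 9.500 ✓; ∠(CQ, QM) = 90.00° ✓; |QM| = 33.60 ✓; |PM| = 66.32 ✓.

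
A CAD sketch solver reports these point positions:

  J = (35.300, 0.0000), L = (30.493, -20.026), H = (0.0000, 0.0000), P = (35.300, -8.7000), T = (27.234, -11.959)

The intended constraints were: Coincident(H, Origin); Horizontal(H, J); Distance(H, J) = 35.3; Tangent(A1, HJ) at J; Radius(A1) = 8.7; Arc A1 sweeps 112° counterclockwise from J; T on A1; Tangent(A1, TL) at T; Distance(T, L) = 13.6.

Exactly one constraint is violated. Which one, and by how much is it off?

Distance(T, L) = 13.6 — off by 4.90.

H = (0.00, 0.00) ✓; H.y = 0.00, J.y = 0.00 ✓; |HJ| = 35.30 ✓; ∠(PJ, JH) = 90.00° ✓; |PJ| = 8.700 ✓; bearing(P→T) − bearing(P→J) = 112.0° ✓; |PT| = 8.700 ✓; ∠(PT, TL) = 90.00° ✓; |TL| = 8.700 ✗.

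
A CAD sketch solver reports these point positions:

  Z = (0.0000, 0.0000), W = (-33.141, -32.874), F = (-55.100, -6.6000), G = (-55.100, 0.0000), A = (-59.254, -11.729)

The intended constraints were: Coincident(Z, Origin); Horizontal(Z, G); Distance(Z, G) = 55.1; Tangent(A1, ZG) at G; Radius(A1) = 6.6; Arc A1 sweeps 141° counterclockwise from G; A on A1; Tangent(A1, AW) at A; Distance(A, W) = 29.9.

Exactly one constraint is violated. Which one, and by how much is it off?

Distance(A, W) = 29.9 — off by 3.70.

Z = (0.00, 0.00) ✓; Z.y = 0.00, G.y = 0.00 ✓; |ZG| = 55.10 ✓; ∠(FG, GZ) = 90.00° ✓; |FG| = 6.600 ✓; bearing(F→A) − bearing(F→G) = 141.0° ✓; |FA| = 6.600 ✓; ∠(FA, AW) = 89.99° ✓; |AW| = 33.60 ✗.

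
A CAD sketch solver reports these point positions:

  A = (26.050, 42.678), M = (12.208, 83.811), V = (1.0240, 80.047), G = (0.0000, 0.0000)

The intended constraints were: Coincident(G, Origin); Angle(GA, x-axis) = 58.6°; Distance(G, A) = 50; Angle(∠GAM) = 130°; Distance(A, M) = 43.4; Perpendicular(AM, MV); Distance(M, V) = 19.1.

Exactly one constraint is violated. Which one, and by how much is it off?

Distance(M, V) = 19.1 — off by 7.30.

G = (0.00, 0.00) ✓; GA at 58.60° ✓; |GA| = 50.00 ✓; ∠GAM = 130.0° ✓; |AM| = 43.40 ✓; ∠(AM, MV) = 90.00° ✓; |MV| = 11.80 ✗.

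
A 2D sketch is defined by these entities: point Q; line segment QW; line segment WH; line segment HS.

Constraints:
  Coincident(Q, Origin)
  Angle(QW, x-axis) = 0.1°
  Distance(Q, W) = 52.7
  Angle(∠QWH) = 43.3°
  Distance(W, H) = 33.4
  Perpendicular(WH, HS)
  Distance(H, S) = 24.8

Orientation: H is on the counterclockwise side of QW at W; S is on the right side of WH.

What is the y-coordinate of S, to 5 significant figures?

41.034

Q is at the origin; QW runs at 0.1° with length 52.7, so W = 52.7·(cos 0.1°, sin 0.1°) = (52.700, 0.091979). ∠QWH = 43.3°, so WH runs at 0.1° + (180° − 43.3°) = 136.80° from the x-axis; with |WH| = 33.4, H = W + 33.4·(cos 136.80°, sin 136.80°) = (28.352, 22.956). WH is perpendicular to HS; with |HS| = 24.8 on the right of WH, S = H + 24.8·(0.68455, 0.72897) = (45.329, 41.034). So S.y = 41.034.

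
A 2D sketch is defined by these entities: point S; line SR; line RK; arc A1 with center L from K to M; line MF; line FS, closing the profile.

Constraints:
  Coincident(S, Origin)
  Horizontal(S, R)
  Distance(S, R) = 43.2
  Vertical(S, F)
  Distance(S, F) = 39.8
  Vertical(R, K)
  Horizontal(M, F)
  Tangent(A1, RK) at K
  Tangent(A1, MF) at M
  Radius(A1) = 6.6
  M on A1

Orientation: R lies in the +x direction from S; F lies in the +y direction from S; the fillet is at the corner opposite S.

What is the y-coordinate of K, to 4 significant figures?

33.20

S is at the origin; S and R share the same y with |SR| = 43.2 and R on the +x side, so R = (43.20, 0.000). S and F share the same x with |SF| = 39.8 and F on the +y side, so F = (0.000, 39.80). The virtual corner opposite S is at (43.20, 39.80). Tangency of A1 to RK means the radius LK is perpendicular to RK and tangency of A1 to MF means the radius LM is perpendicular to MF, with radius 6.6, so the center L sits 6.6 in from both sides at L = (36.60, 33.20). That places the tangent points at K = (43.20, 33.20) on RK and M = (36.60, 39.80) on MF. So K.y = 33.20.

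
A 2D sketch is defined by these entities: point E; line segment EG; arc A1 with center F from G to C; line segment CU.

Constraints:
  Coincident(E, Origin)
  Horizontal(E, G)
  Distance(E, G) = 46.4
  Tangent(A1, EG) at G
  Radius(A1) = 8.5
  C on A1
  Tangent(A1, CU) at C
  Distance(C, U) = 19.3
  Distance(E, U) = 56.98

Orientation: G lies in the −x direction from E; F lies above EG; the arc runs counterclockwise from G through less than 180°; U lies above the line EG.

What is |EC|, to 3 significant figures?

41.1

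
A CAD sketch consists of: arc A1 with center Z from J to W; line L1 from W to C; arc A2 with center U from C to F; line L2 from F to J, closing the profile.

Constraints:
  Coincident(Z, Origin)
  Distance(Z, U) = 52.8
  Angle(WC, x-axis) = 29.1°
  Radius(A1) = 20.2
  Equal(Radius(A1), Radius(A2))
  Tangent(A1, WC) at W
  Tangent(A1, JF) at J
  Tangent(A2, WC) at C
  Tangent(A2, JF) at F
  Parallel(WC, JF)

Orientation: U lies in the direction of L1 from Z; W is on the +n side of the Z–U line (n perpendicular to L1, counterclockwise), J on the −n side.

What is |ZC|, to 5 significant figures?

56.532

The slot axis is L1's direction at 29.1°, so u = (cos 29.1°, sin 29.1°) = (0.87377, 0.48634) and n = (−sin 29.1°, cos 29.1°) = (-0.48634, 0.87377). Z is at the origin and U lies 52.8 along u from Z, so U = 52.8·u = (46.135, 25.679). Tangency of A1 to both parallel lines with radius 20.2 puts W and J at Z ± 20.2·n: W = (-9.8240, 17.650), J = (9.8240, -17.650). Equal radii place C and F the same way about U: C = U + 20.2·n = (36.311, 43.329), F = U − 20.2·n = (55.959, 8.0283). Then |ZC| = |C − Z| = 56.532.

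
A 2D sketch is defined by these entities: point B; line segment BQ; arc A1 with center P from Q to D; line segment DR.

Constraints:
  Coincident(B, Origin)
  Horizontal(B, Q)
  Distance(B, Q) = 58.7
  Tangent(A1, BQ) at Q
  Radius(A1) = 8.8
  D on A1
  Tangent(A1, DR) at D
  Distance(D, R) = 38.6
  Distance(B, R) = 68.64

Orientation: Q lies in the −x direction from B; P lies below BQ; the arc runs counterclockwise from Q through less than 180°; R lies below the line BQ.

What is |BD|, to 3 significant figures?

67.8

Checks: |BQ| = 58.70 ✓; |PQ| = 8.800 ✓; |PD| = 8.800 ✓; ∠(PD, DR) = 90.00° ✓; |DR| = 38.60 ✓; |BR| = 68.64 ✓.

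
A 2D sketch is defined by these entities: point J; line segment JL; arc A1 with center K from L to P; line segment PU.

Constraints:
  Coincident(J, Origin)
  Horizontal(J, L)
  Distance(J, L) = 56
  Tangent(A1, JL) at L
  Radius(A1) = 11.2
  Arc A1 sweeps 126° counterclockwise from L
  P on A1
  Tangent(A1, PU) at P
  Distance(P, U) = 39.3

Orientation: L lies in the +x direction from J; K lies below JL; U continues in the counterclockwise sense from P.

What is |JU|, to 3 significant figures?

85.8

J is at the origin; J and L share the same y with |JL| = 56.0 and L on the +x side, so L = (56.0, 0.00). Tangency of A1 to JL means the radius KL is perpendicular to JL, so K = L + (0, -11.2) = (56.0, -11.2). On A1, L sits at bearing 90° from K; a 126° counterclockwise sweep puts P at bearing 216°, so P = K + 11.2·(cos 216°, sin 216°) = (46.9, -17.8). Tangency of A1 to PU means the radius KP is perpendicular to PU, so PU runs along (−sin 216°, cos 216°); with |PU| = 39.3, U = (70.0, -49.6). Then |JU| = |U − J| = 85.8.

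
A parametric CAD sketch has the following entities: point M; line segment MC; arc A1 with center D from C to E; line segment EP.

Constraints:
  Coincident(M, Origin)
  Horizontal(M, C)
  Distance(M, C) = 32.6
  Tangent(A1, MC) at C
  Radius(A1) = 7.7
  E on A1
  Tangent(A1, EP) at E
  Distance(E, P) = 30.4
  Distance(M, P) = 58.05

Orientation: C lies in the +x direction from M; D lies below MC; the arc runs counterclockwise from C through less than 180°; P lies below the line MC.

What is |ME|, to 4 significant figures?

29.29

Checks: |DE| = 7.700 ✓; ∠(DE, EP) = 90.00° ✓; |EP| = 30.40 ✓; |MP| = 58.05 ✓.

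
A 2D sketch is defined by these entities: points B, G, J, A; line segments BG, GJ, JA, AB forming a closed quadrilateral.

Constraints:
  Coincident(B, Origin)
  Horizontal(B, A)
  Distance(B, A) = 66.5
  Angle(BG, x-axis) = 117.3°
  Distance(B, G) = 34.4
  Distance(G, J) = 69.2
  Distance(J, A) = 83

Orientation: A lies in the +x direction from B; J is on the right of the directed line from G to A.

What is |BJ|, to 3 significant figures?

38.8

B is at the origin; B and A share the same y with |BA| = 66.5 and A in +x, so A = (66.5, 0). BG runs at 117.3° with |BG| = 34.4, so G = (-15.8, 30.6). J is determined by |GJ| = 69.2 and |JA| = 83.0 together: it lies at the intersection of circle(G, 69.2) and circle(A, 83.0). With |GA| = 87.8, the foot of the radical line on GA is 31.9 from G and the perpendicular offset is √(69.2² − 31.9²) = 61.4. Taking the right-of-GA solution: J = (-7.24, -38.1).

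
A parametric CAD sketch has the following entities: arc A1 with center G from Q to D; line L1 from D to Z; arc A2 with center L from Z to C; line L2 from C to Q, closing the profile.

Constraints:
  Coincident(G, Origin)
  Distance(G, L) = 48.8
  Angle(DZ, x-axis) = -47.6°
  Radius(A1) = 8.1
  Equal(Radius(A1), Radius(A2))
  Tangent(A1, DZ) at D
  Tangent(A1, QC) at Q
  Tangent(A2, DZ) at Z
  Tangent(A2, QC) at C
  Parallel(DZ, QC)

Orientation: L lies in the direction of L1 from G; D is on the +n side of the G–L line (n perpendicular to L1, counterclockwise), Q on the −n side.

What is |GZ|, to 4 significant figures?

49.47

The slot axis is L1's direction at -47.6°, so u = (cos -47.6°, sin -47.6°) = (0.6743, -0.7385) and n = (−sin -47.6°, cos -47.6°) = (0.7385, 0.6743). G is at the origin and L lies 48.8 along u from G, so L = 48.8·u = (32.91, -36.04). Tangency of A1 to both parallel lines with radius 8.1 puts D and Q at G ± 8.1·n: D = (5.981, 5.462), Q = (-5.981, -5.462). Equal radii place Z and C the same way about L: Z = L + 8.1·n = (38.89, -30.57), C = L − 8.1·n = (26.92, -41.50). Then |GZ| = |Z − G| = 49.47.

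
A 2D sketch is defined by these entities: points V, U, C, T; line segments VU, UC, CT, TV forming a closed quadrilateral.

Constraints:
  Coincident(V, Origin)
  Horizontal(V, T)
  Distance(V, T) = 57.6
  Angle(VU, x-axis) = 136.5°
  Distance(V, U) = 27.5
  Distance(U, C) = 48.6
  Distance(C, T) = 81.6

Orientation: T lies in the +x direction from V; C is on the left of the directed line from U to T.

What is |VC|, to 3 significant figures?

61.5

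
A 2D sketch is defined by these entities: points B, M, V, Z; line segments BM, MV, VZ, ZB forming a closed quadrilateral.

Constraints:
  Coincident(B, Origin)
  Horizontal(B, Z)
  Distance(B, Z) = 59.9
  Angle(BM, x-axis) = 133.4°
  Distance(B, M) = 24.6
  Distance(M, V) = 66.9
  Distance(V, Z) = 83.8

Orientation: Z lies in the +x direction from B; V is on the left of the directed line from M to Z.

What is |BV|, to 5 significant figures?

76.347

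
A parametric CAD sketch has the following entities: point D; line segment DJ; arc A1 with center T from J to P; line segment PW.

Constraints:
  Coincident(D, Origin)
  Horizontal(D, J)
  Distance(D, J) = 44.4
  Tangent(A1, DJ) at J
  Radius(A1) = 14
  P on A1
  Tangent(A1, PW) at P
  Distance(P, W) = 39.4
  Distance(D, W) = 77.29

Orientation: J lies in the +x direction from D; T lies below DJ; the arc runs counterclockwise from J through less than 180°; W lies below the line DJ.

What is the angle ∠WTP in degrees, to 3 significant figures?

70.4°

D is at the origin; DJ is horizontal with |DJ| = 44.4 and J on the +x side, so J = (44.4, 0.00). Since A1 is tangent to DJ there, TJ ⟂ DJ, so T = J + (0, -14) = (44.4, -14.0). Since TP ⟂ PW (tangency), |TW| = √(14.0² + 39.4²) = 41.8 regardless of where P sits on A1. So W lies on both circle(D, 77.29) and circle(T, 41.8); the below-DJ intersection is W = (54.8, -54.5). P is the foot of the tangent from W: P = (32.8, -21.8).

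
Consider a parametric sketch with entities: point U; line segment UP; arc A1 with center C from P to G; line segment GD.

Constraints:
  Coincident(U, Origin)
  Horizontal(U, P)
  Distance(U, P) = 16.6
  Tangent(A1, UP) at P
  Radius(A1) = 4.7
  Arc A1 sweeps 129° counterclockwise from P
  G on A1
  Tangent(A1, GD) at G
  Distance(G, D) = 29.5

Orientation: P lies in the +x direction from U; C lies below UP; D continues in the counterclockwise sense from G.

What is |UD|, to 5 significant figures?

43.913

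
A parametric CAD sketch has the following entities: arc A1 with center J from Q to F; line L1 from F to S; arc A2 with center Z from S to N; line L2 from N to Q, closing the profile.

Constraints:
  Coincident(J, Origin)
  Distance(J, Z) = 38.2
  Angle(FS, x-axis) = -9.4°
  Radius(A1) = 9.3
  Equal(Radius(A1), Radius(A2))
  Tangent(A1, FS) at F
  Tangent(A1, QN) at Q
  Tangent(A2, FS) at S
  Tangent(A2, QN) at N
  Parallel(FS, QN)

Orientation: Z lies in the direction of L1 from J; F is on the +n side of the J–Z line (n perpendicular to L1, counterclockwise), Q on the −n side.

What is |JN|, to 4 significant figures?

39.32

The slot axis is L1's direction at -9.4°, so u = (cos -9.4°, sin -9.4°) = (0.9866, -0.1633) and n = (−sin -9.4°, cos -9.4°) = (0.1633, 0.9866). J is at the origin and Z lies 38.2 along u from J, so Z = 38.2·u = (37.69, -6.239). Tangency of A1 to both parallel lines with radius 9.3 puts F and Q at J ± 9.3·n: F = (1.519, 9.175), Q = (-1.519, -9.175). Equal radii place S and N the same way about Z: S = Z + 9.3·n = (39.21, 2.936), N = Z − 9.3·n = (36.17, -15.41). Then |JN| = |N − J| = 39.32.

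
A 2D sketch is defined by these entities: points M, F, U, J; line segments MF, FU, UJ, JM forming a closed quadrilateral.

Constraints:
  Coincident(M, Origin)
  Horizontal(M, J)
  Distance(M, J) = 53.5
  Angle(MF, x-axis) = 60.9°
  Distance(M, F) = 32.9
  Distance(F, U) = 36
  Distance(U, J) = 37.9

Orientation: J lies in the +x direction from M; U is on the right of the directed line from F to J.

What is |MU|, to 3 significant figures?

17.8

M is at the origin; MJ is horizontal with |MJ| = 53.5 and J in +x, so J = (53.5, 0). MF runs at 60.9° with |MF| = 32.9, so F = (16.0, 28.7). U is determined by |FU| = 36.0 and |UJ| = 37.9 together: it lies at the intersection of circle(F, 36.0) and circle(J, 37.9). With |FJ| = 47.3, the foot of the radical line on FJ is 22.1 from F and the perpendicular offset is √(36.0² − 22.1²) = 28.4. Taking the right-of-FJ solution: U = (16.3, -7.25).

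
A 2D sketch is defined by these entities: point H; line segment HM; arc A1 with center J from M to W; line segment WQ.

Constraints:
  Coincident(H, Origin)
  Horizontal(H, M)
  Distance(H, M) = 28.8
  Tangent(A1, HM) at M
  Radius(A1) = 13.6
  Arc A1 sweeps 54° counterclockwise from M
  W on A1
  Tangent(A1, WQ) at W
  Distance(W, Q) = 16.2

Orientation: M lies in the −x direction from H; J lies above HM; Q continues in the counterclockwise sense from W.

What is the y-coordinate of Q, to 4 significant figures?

18.71

H is at the origin; HM is horizontal with |HM| = 28.8 and M on the −x side, so M = (-28.80, 0.000). Tangency of A1 to HM means the radius JM is perpendicular to HM, so J = M + (0, 13.6) = (-28.80, 13.60). On A1, M sits at bearing -90° from J; a 54° counterclockwise sweep puts W at bearing -36°, so W = J + 13.6·(cos -36°, sin -36°) = (-17.80, 5.606). A1 meets WQ tangentially, so JW is at right angles to WQ, so WQ runs along (−sin -36°, cos -36°); with |WQ| = 16.2, Q = (-8.275, 18.71). So Q.y = 18.71.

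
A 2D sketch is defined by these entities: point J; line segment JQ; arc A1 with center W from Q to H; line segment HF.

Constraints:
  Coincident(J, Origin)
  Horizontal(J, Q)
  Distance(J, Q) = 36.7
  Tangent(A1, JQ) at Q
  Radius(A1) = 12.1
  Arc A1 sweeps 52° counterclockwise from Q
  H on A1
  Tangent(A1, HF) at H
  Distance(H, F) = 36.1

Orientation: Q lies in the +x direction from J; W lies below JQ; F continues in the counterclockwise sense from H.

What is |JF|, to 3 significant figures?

33.5

J is at the origin; J and Q share the same y with |JQ| = 36.7 and Q on the +x side, so Q = (36.7, 0.00). A1 meets JQ tangentially, so WQ is at right angles to JQ, so W = Q + (0, -12.1) = (36.7, -12.1). On A1, Q sits at bearing 90° from W; a 52° counterclockwise sweep puts H at bearing 142°, so H = W + 12.1·(cos 142°, sin 142°) = (27.2, -4.65). Tangency of A1 to HF means the radius WH is perpendicular to HF, so HF runs along (−sin 142°, cos 142°); with |HF| = 36.1, F = (4.94, -33.1). Then |JF| = |F − J| = 33.5.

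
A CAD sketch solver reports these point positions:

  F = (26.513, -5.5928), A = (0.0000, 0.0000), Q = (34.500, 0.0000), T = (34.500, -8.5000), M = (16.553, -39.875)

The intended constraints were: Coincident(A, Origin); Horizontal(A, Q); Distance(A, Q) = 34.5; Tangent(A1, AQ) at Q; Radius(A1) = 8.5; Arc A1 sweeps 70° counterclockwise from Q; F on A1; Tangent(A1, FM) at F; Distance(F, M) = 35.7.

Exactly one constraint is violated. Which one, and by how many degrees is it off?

Tangent(A1, FM) at F — off by 3.80°.

A = (0.00, 0.00) ✓; A.y = 0.00, Q.y = 0.00 ✓; |AQ| = 34.50 ✓; ∠(TQ, QA) = 90.00° ✓; |TQ| = 8.500 ✓; bearing(T→F) − bearing(T→Q) = 70.00° ✓; |TF| = 8.500 ✓; ∠(TF, FM) = 86.20° ✗; |FM| = 35.70 ✓.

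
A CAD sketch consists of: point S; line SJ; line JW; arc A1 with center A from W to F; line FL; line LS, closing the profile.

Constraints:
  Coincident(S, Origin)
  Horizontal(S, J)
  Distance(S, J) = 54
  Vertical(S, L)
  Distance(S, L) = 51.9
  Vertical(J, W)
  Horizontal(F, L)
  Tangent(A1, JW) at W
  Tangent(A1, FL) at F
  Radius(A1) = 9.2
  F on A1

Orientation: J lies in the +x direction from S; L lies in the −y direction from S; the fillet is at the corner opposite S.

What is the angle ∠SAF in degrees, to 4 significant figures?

133.6°

S is at the origin; S and J share the same y with |SJ| = 54.0 and J on the +x side, so J = (54.00, 0.000). SL is vertical with |SL| = 51.9 and L on the −y side, so L = (0.000, -51.90). The virtual corner opposite S is at (54.00, -51.90). The tangent condition forces AW to be normal to JW and tangency of A1 to FL means the radius AF is perpendicular to FL, with radius 9.2, so the center A sits 9.2 in from both sides at A = (44.80, -42.70). That places the tangent points at W = (54.00, -42.70) on JW and F = (44.80, -51.90) on FL. Then cos ∠SAF = AS·AF / (|AS||AF|), giving 133.6°.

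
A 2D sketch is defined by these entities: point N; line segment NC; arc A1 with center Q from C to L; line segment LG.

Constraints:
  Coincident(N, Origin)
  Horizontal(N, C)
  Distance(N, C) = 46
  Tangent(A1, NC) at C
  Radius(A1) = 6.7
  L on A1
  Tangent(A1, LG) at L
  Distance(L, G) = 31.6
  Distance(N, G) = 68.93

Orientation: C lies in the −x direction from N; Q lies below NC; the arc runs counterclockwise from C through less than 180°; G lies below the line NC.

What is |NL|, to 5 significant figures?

52.864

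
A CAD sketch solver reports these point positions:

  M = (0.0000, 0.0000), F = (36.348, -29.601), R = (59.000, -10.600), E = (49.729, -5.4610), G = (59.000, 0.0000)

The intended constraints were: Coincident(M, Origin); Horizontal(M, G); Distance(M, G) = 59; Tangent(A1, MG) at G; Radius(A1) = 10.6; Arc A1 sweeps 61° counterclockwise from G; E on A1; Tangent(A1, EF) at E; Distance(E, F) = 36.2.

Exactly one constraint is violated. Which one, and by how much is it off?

Distance(E, F) = 36.2 — off by 8.60.

M = (0.00, 0.00) ✓; M.y = 0.00, G.y = 0.00 ✓; |MG| = 59.00 ✓; ∠(RG, GM) = 90.00° ✓; |RG| = 10.60 ✓; bearing(R→E) − bearing(R→G) = 61.00° ✓; |RE| = 10.60 ✓; ∠(RE, EF) = 90.00° ✓; |EF| = 27.60 ✗.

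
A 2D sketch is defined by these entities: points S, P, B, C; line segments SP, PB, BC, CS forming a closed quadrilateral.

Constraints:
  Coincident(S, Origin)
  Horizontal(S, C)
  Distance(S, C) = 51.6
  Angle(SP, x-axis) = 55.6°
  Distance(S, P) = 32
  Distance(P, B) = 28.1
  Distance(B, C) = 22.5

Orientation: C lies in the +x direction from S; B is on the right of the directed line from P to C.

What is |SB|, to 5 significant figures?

29.112

S is at the origin; S and C share the same y with |SC| = 51.6 and C in +x, so C = (51.6, 0). SP runs at 55.6° with |SP| = 32.0, so P = (18.079, 26.404). B is determined by |PB| = 28.1 and |BC| = 22.5 together: it lies at the intersection of circle(P, 28.1) and circle(C, 22.5). With |PC| = 42.671, the foot of the radical line on PC is 24.656 from P and the perpendicular offset is √(28.1² − 24.656²) = 13.480. Taking the right-of-PC solution: B = (29.107, 0.55806).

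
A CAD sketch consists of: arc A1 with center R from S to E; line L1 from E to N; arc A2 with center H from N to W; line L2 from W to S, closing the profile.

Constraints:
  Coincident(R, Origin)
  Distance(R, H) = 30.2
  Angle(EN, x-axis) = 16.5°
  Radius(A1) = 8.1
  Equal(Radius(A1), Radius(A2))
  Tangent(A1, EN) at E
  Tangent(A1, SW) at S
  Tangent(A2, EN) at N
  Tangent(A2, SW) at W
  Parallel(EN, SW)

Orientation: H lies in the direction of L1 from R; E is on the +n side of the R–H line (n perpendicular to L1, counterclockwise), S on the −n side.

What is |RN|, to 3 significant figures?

31.3

The slot axis is L1's direction at 16.5°, so u = (cos 16.5°, sin 16.5°) = (0.959, 0.284) and n = (−sin 16.5°, cos 16.5°) = (-0.284, 0.959). R is at the origin and H lies 30.2 along u from R, so H = 30.2·u = (29.0, 8.58). Tangency of A1 to both parallel lines with radius 8.1 puts E and S at R ± 8.1·n: E = (-2.30, 7.77), S = (2.30, -7.77). Equal radii place N and W the same way about H: N = H + 8.1·n = (26.7, 16.3), W = H − 8.1·n = (31.3, 0.811). Then |RN| = |N − R| = 31.3.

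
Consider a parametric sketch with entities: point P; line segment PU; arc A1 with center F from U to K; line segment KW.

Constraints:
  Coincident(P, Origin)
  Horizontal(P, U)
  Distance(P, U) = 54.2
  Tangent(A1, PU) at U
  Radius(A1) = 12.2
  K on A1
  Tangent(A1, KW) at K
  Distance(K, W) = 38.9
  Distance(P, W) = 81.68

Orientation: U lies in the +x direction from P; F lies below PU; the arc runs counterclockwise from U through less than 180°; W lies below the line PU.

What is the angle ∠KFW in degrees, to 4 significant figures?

72.59°

Checks: |FK| = 12.20 ✓; ∠(FK, KW) = 90.00° ✓; |KW| = 38.90 ✓; |PW| = 81.68 ✓.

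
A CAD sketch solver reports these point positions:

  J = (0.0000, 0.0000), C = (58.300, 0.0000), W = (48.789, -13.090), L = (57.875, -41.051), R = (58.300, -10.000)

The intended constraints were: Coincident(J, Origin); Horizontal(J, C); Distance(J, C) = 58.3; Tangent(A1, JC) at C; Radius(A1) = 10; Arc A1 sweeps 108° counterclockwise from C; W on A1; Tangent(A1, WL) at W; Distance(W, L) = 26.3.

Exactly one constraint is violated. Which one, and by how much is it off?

Distance(W, L) = 26.3 — off by 3.10.

J = (0.00, 0.00) ✓; J.y = 0.00, C.y = 0.00 ✓; |JC| = 58.30 ✓; ∠(RC, CJ) = 90.00° ✓; |RC| = 10.00 ✓; bearing(R→W) − bearing(R→C) = 108.0° ✓; |RW| = 10.00 ✓; ∠(RW, WL) = 90.00° ✓; |WL| = 29.40 ✗.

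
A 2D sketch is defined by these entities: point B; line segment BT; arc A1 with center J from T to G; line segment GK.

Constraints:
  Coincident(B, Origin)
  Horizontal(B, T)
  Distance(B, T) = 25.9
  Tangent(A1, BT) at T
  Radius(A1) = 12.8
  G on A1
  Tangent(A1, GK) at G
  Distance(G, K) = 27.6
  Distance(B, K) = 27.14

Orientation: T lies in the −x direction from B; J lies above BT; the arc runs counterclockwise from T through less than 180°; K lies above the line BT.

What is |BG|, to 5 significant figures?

16.488

B is at the origin; BT is horizontal with |BT| = 25.9 and T on the −x side, so T = (-25.900, 0.0000). Since A1 is tangent to BT there, JT ⟂ BT, so J = T + (0, 12.8) = (-25.900, 12.800). Since JG ⟂ GK (tangency), |JK| = √(12.8² + 27.6²) = 30.424 regardless of where G sits on A1. So K lies on both circle(B, 27.14) and circle(J, 30.424); the above-BT intersection is K = (0.94086, 27.124). G is the foot of the tangent from K: G = (-15.682, 5.0909).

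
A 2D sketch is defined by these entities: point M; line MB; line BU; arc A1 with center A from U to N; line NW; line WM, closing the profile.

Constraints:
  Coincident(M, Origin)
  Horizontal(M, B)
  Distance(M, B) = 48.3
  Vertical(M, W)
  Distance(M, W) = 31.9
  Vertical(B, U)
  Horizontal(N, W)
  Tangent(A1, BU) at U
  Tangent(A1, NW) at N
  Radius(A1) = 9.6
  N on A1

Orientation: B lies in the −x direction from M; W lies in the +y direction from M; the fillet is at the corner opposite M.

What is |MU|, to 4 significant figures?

53.20

M is at the origin; M and B share the same y with |MB| = 48.3 and B on the −x side, so B = (-48.30, 0.000). M and W share the same x with |MW| = 31.9 and W on the +y side, so W = (0.000, 31.90). The virtual corner opposite M is at (-48.30, 31.90). Since A1 is tangent to BU there, AU ⟂ BU and the tangent condition forces AN to be normal to NW, with radius 9.6, so the center A sits 9.6 in from both sides at A = (-38.70, 22.30). That places the tangent points at U = (-48.30, 22.30) on BU and N = (-38.70, 31.90) on NW. Then |MU| = |U − M| = 53.20.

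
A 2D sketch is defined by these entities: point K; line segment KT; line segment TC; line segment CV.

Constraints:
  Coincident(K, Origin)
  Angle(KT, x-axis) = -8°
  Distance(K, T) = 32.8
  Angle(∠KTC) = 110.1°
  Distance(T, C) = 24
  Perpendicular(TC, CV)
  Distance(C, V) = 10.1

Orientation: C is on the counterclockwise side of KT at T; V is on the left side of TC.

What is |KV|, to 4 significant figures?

40.90

K is at the origin; KT runs at -8.0° with length 32.8, so T = 32.8·(cos -8.0°, sin -8.0°) = (32.48, -4.565). ∠KTC = 110.1°, so TC runs at -8.0° + (180° − 110.1°) = 61.90° from the x-axis; with |TC| = 24.0, C = T + 24.0·(cos 61.90°, sin 61.90°) = (43.79, 16.61). TC ⟂ CV; with |CV| = 10.1 on the left of TC, V = C + 10.1·(-0.8821, 0.4710) = (34.88, 21.36). Then |KV| = |V − K| = 40.90.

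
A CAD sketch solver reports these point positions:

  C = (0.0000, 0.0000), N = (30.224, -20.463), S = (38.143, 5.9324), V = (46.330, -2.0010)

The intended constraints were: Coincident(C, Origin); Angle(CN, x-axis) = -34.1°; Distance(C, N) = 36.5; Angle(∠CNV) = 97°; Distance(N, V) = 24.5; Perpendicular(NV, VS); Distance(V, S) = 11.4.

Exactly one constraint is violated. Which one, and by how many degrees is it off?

Perpendicular(NV, VS) — off by 3.00°.

C = (0.00, 0.00) ✓; CN at -34.10° ✓; |CN| = 36.50 ✓; ∠CNV = 97.00° ✓; |NV| = 24.50 ✓; ∠(NV, VS) = 87.00° ✗; |VS| = 11.40 ✓.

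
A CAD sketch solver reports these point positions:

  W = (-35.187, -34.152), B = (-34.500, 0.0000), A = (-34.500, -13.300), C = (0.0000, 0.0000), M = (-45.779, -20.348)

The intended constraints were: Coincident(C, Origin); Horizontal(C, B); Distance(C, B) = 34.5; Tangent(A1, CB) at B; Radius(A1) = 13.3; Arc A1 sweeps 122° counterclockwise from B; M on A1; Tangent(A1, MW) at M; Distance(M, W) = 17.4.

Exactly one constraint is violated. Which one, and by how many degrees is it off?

Tangent(A1, MW) at M — off by 5.50°.

C = (0.00, 0.00) ✓; C.y = 0.00, B.y = 0.00 ✓; |CB| = 34.50 ✓; ∠(AB, BC) = 90.00° ✓; |AB| = 13.30 ✓; bearing(A→M) − bearing(A→B) = 122.0° ✓; |AM| = 13.30 ✓; ∠(AM, MW) = 84.50° ✗; |MW| = 17.40 ✓.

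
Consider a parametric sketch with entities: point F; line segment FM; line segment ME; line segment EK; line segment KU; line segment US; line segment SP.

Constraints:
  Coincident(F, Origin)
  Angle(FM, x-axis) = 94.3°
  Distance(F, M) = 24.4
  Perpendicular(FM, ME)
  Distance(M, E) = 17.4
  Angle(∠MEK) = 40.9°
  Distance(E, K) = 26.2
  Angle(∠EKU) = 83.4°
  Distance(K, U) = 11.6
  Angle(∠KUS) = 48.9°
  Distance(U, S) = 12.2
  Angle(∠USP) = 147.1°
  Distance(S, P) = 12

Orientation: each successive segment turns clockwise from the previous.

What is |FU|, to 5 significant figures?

19.056

F is at the origin; FM runs at 94.3° with length 24.4, so M = (-1.8295, 24.331). FM ⟂ ME, so ME runs at 4.3000°; with |ME| = 17.4, E = (15.522, 25.636). ∠MEK = 40.9° gives EK at -134.80° from the x-axis; with |EK| = 26.2, K = (-2.9399, 7.0452). ∠EKU = 83.4° gives KU at 128.60° from the x-axis; with |KU| = 11.6, U = (-10.177, 16.111). Then |FU| = |U − F| = 19.056.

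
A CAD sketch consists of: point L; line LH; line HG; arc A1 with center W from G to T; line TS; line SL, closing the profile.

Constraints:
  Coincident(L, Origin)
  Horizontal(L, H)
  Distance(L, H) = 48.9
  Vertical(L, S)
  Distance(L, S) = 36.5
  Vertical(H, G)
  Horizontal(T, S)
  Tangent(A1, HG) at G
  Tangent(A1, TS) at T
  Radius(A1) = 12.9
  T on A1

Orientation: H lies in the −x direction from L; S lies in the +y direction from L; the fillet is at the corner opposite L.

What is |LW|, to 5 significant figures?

43.046

L is at the origin; LH is horizontal with |LH| = 48.9 and H on the −x side, so H = (-48.900, 0.0000). L and S share the same x with |LS| = 36.5 and S on the +y side, so S = (0.0000, 36.500). The virtual corner opposite L is at (-48.900, 36.500). Tangency of A1 to HG means the radius WG is perpendicular to HG and tangency of A1 to TS means the radius WT is perpendicular to TS, with radius 12.9, so the center W sits 12.9 in from both sides at W = (-36.000, 23.600). Then |LW| = |W − L| = 43.046.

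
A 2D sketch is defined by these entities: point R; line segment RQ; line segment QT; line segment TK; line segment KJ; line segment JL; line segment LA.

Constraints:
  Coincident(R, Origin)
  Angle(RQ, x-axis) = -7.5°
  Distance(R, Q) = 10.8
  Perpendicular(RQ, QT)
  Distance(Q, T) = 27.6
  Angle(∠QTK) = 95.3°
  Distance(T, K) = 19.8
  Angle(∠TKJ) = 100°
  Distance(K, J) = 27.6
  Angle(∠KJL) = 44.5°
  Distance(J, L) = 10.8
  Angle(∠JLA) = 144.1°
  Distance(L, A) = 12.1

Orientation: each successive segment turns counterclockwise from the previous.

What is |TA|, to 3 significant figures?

15.2

R is at the origin; RQ runs at -7.5° with length 10.8, so Q = (10.7, -1.41). RQ ⟂ QT, so QT runs at 82.5°; with |QT| = 27.6, T = (14.3, 26.0). ∠QTK = 95.3° gives TK at 167° from the x-axis; with |TK| = 19.8, K = (-5.00, 30.3). ∠TKJ = 100.0° gives KJ at -113° from the x-axis; with |KJ| = 27.6, J = (-15.7, 4.90). ∠KJL = 44.5° gives JL at 22.7° from the x-axis; with |JL| = 10.8, L = (-5.73, 9.07). ∠JLA = 144.1° gives LA at 58.6° from the x-axis; with |LA| = 12.1, A = (0.574, 19.4). Then |TA| = |A − T| = 15.2.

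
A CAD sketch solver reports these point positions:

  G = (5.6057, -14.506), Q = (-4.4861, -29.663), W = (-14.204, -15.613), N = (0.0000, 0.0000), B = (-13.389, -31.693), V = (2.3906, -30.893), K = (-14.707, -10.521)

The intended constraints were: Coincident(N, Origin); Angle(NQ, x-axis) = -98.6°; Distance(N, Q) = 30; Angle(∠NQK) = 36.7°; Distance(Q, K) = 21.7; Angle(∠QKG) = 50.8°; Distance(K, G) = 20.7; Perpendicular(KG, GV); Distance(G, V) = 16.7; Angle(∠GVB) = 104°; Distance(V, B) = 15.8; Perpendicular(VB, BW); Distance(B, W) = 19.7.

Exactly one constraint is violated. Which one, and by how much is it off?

Distance(B, W) = 19.7 — off by 3.60.

N = (0.00, 0.00) ✓; NQ at -98.60° ✓; |NQ| = 30.00 ✓; ∠NQK = 36.70° ✓; |QK| = 21.70 ✓; ∠QKG = 50.80° ✓; |KG| = 20.70 ✓; ∠(KG, GV) = 90.00° ✓; |GV| = 16.70 ✓; ∠GVB = 104.0° ✓; |VB| = 15.80 ✓; ∠(VB, BW) = 90.00° ✓; |BW| = 16.10 ✗.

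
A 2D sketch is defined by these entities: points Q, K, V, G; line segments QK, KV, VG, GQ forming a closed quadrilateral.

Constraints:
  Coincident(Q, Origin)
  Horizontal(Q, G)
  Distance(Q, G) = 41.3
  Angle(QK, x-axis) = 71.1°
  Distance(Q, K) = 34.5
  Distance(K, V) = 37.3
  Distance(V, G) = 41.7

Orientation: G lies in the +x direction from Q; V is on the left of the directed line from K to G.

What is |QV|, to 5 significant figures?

62.883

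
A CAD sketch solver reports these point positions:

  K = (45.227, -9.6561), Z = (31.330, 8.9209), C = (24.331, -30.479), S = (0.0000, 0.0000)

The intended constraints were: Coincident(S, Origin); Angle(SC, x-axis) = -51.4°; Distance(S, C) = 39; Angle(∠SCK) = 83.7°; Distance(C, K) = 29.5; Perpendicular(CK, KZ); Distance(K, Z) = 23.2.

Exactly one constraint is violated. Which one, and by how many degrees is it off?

Perpendicular(CK, KZ) — off by 8.10°.

S = (0.00, 0.00) ✓; SC at -51.40° ✓; |SC| = 39.00 ✓; ∠SCK = 83.70° ✓; |CK| = 29.50 ✓; ∠(CK, KZ) = 81.90° ✗; |KZ| = 23.20 ✓.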